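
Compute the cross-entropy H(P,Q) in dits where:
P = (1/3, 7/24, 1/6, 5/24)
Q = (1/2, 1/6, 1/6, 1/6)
0.6191 dits

Cross-entropy: H(P,Q) = -Σ p(x) log q(x)

Alternatively: H(P,Q) = H(P) + D_KL(P||Q)
H(P) = 0.5867 dits
D_KL(P||Q) = 0.0324 dits

H(P,Q) = 0.5867 + 0.0324 = 0.6191 dits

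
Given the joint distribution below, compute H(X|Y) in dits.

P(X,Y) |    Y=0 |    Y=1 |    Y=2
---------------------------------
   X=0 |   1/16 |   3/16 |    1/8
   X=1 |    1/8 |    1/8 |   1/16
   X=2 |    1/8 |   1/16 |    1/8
0.4511 dits

Using the chain rule: H(X|Y) = H(X,Y) - H(Y)

First, compute H(X,Y) = 0.9265 dits

Marginal P(Y) = (5/16, 3/8, 5/16)
H(Y) = 0.4755 dits

H(X|Y) = H(X,Y) - H(Y) = 0.9265 - 0.4755 = 0.4511 dits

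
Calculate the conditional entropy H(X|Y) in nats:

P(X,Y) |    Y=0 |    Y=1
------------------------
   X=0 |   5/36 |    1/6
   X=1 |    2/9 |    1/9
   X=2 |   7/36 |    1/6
1.0813 nats

Using the chain rule: H(X|Y) = H(X,Y) - H(Y)

First, compute H(X,Y) = 1.7682 nats

Marginal P(Y) = (5/9, 4/9)
H(Y) = 0.6870 nats

H(X|Y) = H(X,Y) - H(Y) = 1.7682 - 0.6870 = 1.0813 nats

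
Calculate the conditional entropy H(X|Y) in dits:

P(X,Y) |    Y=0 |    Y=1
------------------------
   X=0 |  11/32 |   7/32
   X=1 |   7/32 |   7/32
0.2949 dits

Using the chain rule: H(X|Y) = H(X,Y) - H(Y)

First, compute H(X,Y) = 0.5926 dits

Marginal P(Y) = (9/16, 7/16)
H(Y) = 0.2976 dits

H(X|Y) = H(X,Y) - H(Y) = 0.5926 - 0.2976 = 0.2949 dits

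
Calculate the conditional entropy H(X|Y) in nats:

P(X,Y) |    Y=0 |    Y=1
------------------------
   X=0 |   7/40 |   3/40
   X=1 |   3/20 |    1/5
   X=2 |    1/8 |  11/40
1.0326 nats

Using the chain rule: H(X|Y) = H(X,Y) - H(Y)

First, compute H(X,Y) = 1.7207 nats

Marginal P(Y) = (9/20, 11/20)
H(Y) = 0.6881 nats

H(X|Y) = H(X,Y) - H(Y) = 1.7207 - 0.6881 = 1.0326 nats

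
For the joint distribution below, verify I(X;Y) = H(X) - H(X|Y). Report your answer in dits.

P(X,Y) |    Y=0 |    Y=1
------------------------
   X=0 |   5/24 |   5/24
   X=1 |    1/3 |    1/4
I(X;Y) = 0.0011 dits

Mutual information has multiple equivalent forms:
- I(X;Y) = H(X) - H(X|Y)
- I(X;Y) = H(Y) - H(Y|X)
- I(X;Y) = H(X) + H(Y) - H(X,Y)

Computing all quantities:
H(X) = 0.2950, H(Y) = 0.2995, H(X,Y) = 0.5934
H(X|Y) = 0.2939, H(Y|X) = 0.2984

Verification:
H(X) - H(X|Y) = 0.2950 - 0.2939 = 0.0011
H(Y) - H(Y|X) = 0.2995 - 0.2984 = 0.0011
H(X) + H(Y) - H(X,Y) = 0.2950 + 0.2995 - 0.5934 = 0.0011

All forms give I(X;Y) = 0.0011 dits. ✓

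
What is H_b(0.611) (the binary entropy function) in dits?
0.2902 dits

The binary entropy function is:
H(p) = -p log(p) - (1-p) log(1-p)

H(0.611) = -0.611 × log_10(0.611) - 0.389 × log_10(0.389)
H(0.611) = 0.2902 dits

Note: Binary entropy is maximized at p=0.5 (H=1 bit) and minimized at p=0 or p=1 (H=0).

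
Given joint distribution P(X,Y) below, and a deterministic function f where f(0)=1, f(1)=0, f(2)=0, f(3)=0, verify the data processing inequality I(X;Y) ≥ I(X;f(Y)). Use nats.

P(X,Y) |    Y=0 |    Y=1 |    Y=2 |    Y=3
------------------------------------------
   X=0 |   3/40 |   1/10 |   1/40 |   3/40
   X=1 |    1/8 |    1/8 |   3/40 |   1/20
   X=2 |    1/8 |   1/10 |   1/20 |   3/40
I(X;Y) = 0.0181, I(X;f(Y)) = 0.0026, inequality holds: 0.0181 ≥ 0.0026

Data Processing Inequality: For any Markov chain X → Y → Z, we have I(X;Y) ≥ I(X;Z).

Here Z = f(Y) is a deterministic function of Y, forming X → Y → Z.

Original I(X;Y) = 0.0181 nats

After applying f:
P(X,Z) where Z=f(Y):
- P(X,Z=0) = P(X,Y=1) + P(X,Y=2) + P(X,Y=3)
- P(X,Z=1) = P(X,Y=0)

I(X;Z) = I(X;f(Y)) = 0.0026 nats

Verification: 0.0181 ≥ 0.0026 ✓

Information cannot be created by processing; the function f can only lose information about X.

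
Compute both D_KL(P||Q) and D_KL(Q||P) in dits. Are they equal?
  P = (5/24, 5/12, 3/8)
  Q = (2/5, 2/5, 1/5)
D_KL(P||Q) = 0.0507, D_KL(Q||P) = 0.0516

KL divergence is not symmetric: D_KL(P||Q) ≠ D_KL(Q||P) in general.

D_KL(P||Q) = 0.0507 dits
D_KL(Q||P) = 0.0516 dits

No, they are not equal!

This asymmetry is why KL divergence is not a true distance metric.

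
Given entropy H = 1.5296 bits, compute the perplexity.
2.8871

Perplexity is 2^H (or exp(H) for natural log).

H = 1.5296 bits
Perplexity = 2^1.5296 = 2.8871

Interpretation: The model's uncertainty is equivalent to choosing uniformly among 2.9 options.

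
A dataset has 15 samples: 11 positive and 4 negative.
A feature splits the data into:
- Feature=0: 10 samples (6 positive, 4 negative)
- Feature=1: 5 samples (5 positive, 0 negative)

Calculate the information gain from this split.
0.1893 bits

Information Gain = H(Y) - H(Y|Feature)

Before split:
P(positive) = 11/15 = 0.7333
H(Y) = 0.8366 bits

After split:
Feature=0: H = 0.9710 bits (weight = 10/15)
Feature=1: H = 0.0000 bits (weight = 5/15)
H(Y|Feature) = (10/15)×0.9710 + (5/15)×0.0000 = 0.6473 bits

Information Gain = 0.8366 - 0.6473 = 0.1893 bits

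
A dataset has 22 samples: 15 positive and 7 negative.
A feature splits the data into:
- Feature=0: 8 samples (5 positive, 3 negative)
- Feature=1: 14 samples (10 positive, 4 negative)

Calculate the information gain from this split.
0.0061 bits

Information Gain = H(Y) - H(Y|Feature)

Before split:
P(positive) = 15/22 = 0.6818
H(Y) = 0.9024 bits

After split:
Feature=0: H = 0.9544 bits (weight = 8/22)
Feature=1: H = 0.8631 bits (weight = 14/22)
H(Y|Feature) = (8/22)×0.9544 + (14/22)×0.8631 = 0.8963 bits

Information Gain = 0.9024 - 0.8963 = 0.0061 bits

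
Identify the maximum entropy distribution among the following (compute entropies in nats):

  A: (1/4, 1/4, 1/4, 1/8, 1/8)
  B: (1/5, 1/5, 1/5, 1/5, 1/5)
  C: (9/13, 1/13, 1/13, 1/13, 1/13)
B

For a discrete distribution over n outcomes, entropy is maximized by the uniform distribution.

Computing entropies:
H(A) = 1.5596 nats
H(B) = 1.6094 nats
H(C) = 1.0438 nats

The uniform distribution (where all probabilities equal 1/5) achieves the maximum entropy of log_e(5) = 1.6094 nats.

Distribution B has the highest entropy.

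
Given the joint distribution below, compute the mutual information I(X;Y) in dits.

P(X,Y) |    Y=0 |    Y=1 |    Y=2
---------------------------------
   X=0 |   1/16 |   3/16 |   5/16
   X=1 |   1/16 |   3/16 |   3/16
0.0035 dits

Mutual information: I(X;Y) = H(X) + H(Y) - H(X,Y)

Marginals:
P(X) = (9/16, 7/16), H(X) = 0.2976 dits
P(Y) = (1/8, 3/8, 1/2), H(Y) = 0.4231 dits

Joint entropy: H(X,Y) = 0.7173 dits

I(X;Y) = 0.2976 + 0.4231 - 0.7173 = 0.0035 dits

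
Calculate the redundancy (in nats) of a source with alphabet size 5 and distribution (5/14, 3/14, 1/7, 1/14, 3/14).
0.1150 nats

Redundancy measures how far a source is from maximum entropy:
R = H_max - H(X)

Maximum entropy for 5 symbols: H_max = log_e(5) = 1.6094 nats
Actual entropy: H(X) = 1.4944 nats
Redundancy: R = 1.6094 - 1.4944 = 0.1150 nats

This redundancy represents potential for compression: the source could be compressed by 0.1150 nats per symbol.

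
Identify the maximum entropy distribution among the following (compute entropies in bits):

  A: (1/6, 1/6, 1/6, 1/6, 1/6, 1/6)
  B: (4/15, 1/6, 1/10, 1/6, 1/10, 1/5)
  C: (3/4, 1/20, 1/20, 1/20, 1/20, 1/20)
A

For a discrete distribution over n outcomes, entropy is maximized by the uniform distribution.

Computing entropies:
H(A) = 2.5850 bits
H(B) = 2.4989 bits
H(C) = 1.3918 bits

The uniform distribution (where all probabilities equal 1/6) achieves the maximum entropy of log_2(6) = 2.5850 bits.

Distribution A has the highest entropy.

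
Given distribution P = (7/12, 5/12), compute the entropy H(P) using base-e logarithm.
0.6792 nats

Shannon entropy is H(X) = -Σ p(x) log p(x).

For P = (7/12, 5/12):
H = -7/12 × log_e(7/12) -5/12 × log_e(5/12)
H = 0.6792 nats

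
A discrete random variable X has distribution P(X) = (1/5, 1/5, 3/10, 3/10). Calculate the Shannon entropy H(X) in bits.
1.9710 bits

Shannon entropy is H(X) = -Σ p(x) log p(x).

For P = (1/5, 1/5, 3/10, 3/10):
H = -1/5 × log_2(1/5) -1/5 × log_2(1/5) -3/10 × log_2(3/10) -3/10 × log_2(3/10)
H = 1.9710 bits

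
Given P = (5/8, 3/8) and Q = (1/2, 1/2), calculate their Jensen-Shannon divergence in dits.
0.0035 dits

Jensen-Shannon divergence is:
JSD(P||Q) = 0.5 × D_KL(P||M) + 0.5 × D_KL(Q||M)
where M = 0.5 × (P + Q) is the mixture distribution.

M = 0.5 × (5/8, 3/8) + 0.5 × (1/2, 1/2) = (9/16, 7/16)

D_KL(P||M) = 0.0035 dits
D_KL(Q||M) = 0.0034 dits

JSD(P||Q) = 0.5 × 0.0035 + 0.5 × 0.0034 = 0.0035 dits

Unlike KL divergence, JSD is symmetric and bounded: 0 ≤ JSD ≤ log(2).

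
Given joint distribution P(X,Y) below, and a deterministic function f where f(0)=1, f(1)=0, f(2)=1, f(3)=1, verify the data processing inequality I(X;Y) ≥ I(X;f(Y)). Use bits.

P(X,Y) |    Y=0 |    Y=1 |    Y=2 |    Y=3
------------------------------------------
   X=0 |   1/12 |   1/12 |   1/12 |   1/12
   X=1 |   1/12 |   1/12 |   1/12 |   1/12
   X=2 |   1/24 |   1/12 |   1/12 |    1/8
I(X;Y) = 0.0214, I(X;f(Y)) = 0.0000, inequality holds: 0.0214 ≥ 0.0000

Data Processing Inequality: For any Markov chain X → Y → Z, we have I(X;Y) ≥ I(X;Z).

Here Z = f(Y) is a deterministic function of Y, forming X → Y → Z.

Original I(X;Y) = 0.0214 bits

After applying f:
P(X,Z) where Z=f(Y):
- P(X,Z=0) = P(X,Y=1)
- P(X,Z=1) = P(X,Y=0) + P(X,Y=2) + P(X,Y=3)

I(X;Z) = I(X;f(Y)) = 0.0000 bits

Verification: 0.0214 ≥ 0.0000 ✓

Information cannot be created by processing; the function f can only lose information about X.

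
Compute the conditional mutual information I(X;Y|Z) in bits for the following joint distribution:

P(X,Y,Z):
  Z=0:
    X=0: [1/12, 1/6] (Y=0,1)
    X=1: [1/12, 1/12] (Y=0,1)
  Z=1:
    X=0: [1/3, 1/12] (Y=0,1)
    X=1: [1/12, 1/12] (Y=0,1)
0.0443 bits

Conditional mutual information: I(X;Y|Z) = H(X|Z) + H(Y|Z) - H(X,Y|Z)

H(Z) = 0.9799
H(X,Z) = 1.8879 → H(X|Z) = 0.9080
H(Y,Z) = 1.8879 → H(Y|Z) = 0.9080
H(X,Y,Z) = 2.7516 → H(X,Y|Z) = 1.7718

I(X;Y|Z) = 0.9080 + 0.9080 - 1.7718 = 0.0443 bits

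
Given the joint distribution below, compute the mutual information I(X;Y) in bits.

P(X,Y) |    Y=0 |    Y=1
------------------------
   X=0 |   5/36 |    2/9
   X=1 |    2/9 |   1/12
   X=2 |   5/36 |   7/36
0.0680 bits

Mutual information: I(X;Y) = H(X) + H(Y) - H(X,Y)

Marginals:
P(X) = (13/36, 11/36, 1/3), H(X) = 1.5816 bits
P(Y) = (1/2, 1/2), H(Y) = 1.0000 bits

Joint entropy: H(X,Y) = 2.5137 bits

I(X;Y) = 1.5816 + 1.0000 - 2.5137 = 0.0680 bits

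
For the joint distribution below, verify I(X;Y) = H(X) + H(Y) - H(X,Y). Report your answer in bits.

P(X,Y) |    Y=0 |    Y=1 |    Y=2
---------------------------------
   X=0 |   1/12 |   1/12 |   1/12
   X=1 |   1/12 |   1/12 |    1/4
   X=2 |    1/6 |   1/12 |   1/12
I(X;Y) = 0.0871 bits

Mutual information has multiple equivalent forms:
- I(X;Y) = H(X) - H(X|Y)
- I(X;Y) = H(Y) - H(Y|X)
- I(X;Y) = H(X) + H(Y) - H(X,Y)

Computing all quantities:
H(X) = 1.5546, H(Y) = 1.5546, H(X,Y) = 3.0221
H(X|Y) = 1.4675, H(Y|X) = 1.4675

Verification:
H(X) - H(X|Y) = 1.5546 - 1.4675 = 0.0871
H(Y) - H(Y|X) = 1.5546 - 1.4675 = 0.0871
H(X) + H(Y) - H(X,Y) = 1.5546 + 1.5546 - 3.0221 = 0.0871

All forms give I(X;Y) = 0.0871 bits. ✓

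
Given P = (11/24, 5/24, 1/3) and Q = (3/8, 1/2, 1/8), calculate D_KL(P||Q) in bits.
0.3412 bits

KL divergence: D_KL(P||Q) = Σ p(x) log(p(x)/q(x))

Computing term by term:
  x=0: 11/24 × log_2[(11/24)/(3/8)] = 11/24 × 0.2895 = 0.1327
  x=1: 5/24 × log_2[(5/24)/(1/2)] = 5/24 × -1.2630 = -0.2631
  x=2: 1/3 × log_2[(1/3)/(1/8)] = 1/3 × 1.4150 = 0.4717

D_KL(P||Q) = 0.3412 bits

Note: KL divergence is always non-negative and equals 0 iff P = Q.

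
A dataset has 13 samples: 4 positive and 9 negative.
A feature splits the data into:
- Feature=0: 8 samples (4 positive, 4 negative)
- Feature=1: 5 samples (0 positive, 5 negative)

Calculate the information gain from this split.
0.2751 bits

Information Gain = H(Y) - H(Y|Feature)

Before split:
P(positive) = 4/13 = 0.3077
H(Y) = 0.8905 bits

After split:
Feature=0: H = 1.0000 bits (weight = 8/13)
Feature=1: H = 0.0000 bits (weight = 5/13)
H(Y|Feature) = (8/13)×1.0000 + (5/13)×0.0000 = 0.6154 bits

Information Gain = 0.8905 - 0.6154 = 0.2751 bits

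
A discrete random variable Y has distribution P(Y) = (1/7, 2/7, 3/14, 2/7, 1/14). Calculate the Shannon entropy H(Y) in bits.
2.1820 bits

Shannon entropy is H(X) = -Σ p(x) log p(x).

For P = (1/7, 2/7, 3/14, 2/7, 1/14):
H = -1/7 × log_2(1/7) -2/7 × log_2(2/7) -3/14 × log_2(3/14) -2/7 × log_2(2/7) -1/14 × log_2(1/14)
H = 2.1820 bits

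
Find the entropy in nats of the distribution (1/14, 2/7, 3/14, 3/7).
1.2397 nats

Shannon entropy is H(X) = -Σ p(x) log p(x).

For P = (1/14, 2/7, 3/14, 3/7):
H = -1/14 × log_e(1/14) -2/7 × log_e(2/7) -3/14 × log_e(3/14) -3/7 × log_e(3/7)
H = 1.2397 nats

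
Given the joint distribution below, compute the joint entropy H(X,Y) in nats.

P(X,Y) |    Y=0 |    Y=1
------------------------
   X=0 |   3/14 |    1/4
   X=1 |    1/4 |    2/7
1.3812 nats

Joint entropy is H(X,Y) = -Σ_{x,y} p(x,y) log p(x,y).

Summing over all non-zero entries:
H(X,Y) = -[3/14·log_e(3/14) + 1/4·log_e(1/4) + 1/4·log_e(1/4) + 2/7·log_e(2/7)]
H(X,Y) = 1.3812 nats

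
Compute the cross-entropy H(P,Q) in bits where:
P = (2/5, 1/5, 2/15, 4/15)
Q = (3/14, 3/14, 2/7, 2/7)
2.0564 bits

Cross-entropy: H(P,Q) = -Σ p(x) log q(x)

Alternatively: H(P,Q) = H(P) + D_KL(P||Q)
H(P) = 1.8892 bits
D_KL(P||Q) = 0.1671 bits

H(P,Q) = 1.8892 + 0.1671 = 2.0564 bits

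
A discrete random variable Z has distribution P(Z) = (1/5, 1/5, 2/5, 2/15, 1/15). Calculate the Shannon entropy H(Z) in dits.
0.6338 dits

Shannon entropy is H(X) = -Σ p(x) log p(x).

For P = (1/5, 1/5, 2/5, 2/15, 1/15):
H = -1/5 × log_10(1/5) -1/5 × log_10(1/5) -2/5 × log_10(2/5) -2/15 × log_10(2/15) -1/15 × log_10(1/15)
H = 0.6338 dits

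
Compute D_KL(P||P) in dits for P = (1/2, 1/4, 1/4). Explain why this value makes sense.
0.0000 dits

KL divergence satisfies the Gibbs inequality: D_KL(P||Q) ≥ 0 for all distributions P, Q.

D_KL(P||Q) = Σ p(x) log(p(x)/q(x))
Each term is p(x) × log_10(p(x)/p(x)) = p(x) × log_10(1) = 0, so the sum is 0.
D_KL(P||Q) = 0.0000 dits

When P = Q, the KL divergence is exactly 0, as there is no 'divergence' between identical distributions.

This non-negativity is a fundamental property: relative entropy cannot be negative because it measures how different Q is from P.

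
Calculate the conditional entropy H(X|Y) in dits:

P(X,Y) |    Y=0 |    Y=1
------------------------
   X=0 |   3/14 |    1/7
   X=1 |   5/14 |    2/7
0.2827 dits

Using the chain rule: H(X|Y) = H(X,Y) - H(Y)

First, compute H(X,Y) = 0.5792 dits

Marginal P(Y) = (4/7, 3/7)
H(Y) = 0.2966 dits

H(X|Y) = H(X,Y) - H(Y) = 0.5792 - 0.2966 = 0.2827 dits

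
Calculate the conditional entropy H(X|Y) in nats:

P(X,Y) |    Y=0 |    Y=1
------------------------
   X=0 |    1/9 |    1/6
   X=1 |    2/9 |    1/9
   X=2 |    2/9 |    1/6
1.0670 nats

Using the chain rule: H(X|Y) = H(X,Y) - H(Y)

First, compute H(X,Y) = 1.7540 nats

Marginal P(Y) = (5/9, 4/9)
H(Y) = 0.6870 nats

H(X|Y) = H(X,Y) - H(Y) = 1.7540 - 0.6870 = 1.0670 nats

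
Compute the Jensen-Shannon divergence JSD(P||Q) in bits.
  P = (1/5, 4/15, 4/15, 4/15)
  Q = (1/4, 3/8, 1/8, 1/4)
0.0277 bits

Jensen-Shannon divergence is:
JSD(P||Q) = 0.5 × D_KL(P||M) + 0.5 × D_KL(Q||M)
where M = 0.5 × (P + Q) is the mixture distribution.

M = 0.5 × (1/5, 4/15, 4/15, 4/15) + 0.5 × (1/4, 3/8, 1/8, 1/4) = (9/40, 0.320833, 0.195833, 0.258333)

D_KL(P||M) = 0.0259 bits
D_KL(Q||M) = 0.0296 bits

JSD(P||Q) = 0.5 × 0.0259 + 0.5 × 0.0296 = 0.0277 bits

Unlike KL divergence, JSD is symmetric and bounded: 0 ≤ JSD ≤ log(2).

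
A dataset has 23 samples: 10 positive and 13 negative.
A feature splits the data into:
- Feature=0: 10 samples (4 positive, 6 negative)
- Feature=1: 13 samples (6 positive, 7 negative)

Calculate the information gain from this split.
0.0027 bits

Information Gain = H(Y) - H(Y|Feature)

Before split:
P(positive) = 10/23 = 0.4348
H(Y) = 0.9877 bits

After split:
Feature=0: H = 0.9710 bits (weight = 10/23)
Feature=1: H = 0.9957 bits (weight = 13/23)
H(Y|Feature) = (10/23)×0.9710 + (13/23)×0.9957 = 0.9850 bits

Information Gain = 0.9877 - 0.9850 = 0.0027 bits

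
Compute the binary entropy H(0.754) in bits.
0.8049 bits

The binary entropy function is:
H(p) = -p log(p) - (1-p) log(1-p)

H(0.754) = -0.754 × log_2(0.754) - 0.246 × log_2(0.246)
H(0.754) = 0.8049 bits

Note: Binary entropy is maximized at p=0.5 (H=1 bit) and minimized at p=0 or p=1 (H=0).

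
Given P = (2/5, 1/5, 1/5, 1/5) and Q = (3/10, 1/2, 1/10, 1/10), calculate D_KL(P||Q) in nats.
0.2091 nats

KL divergence: D_KL(P||Q) = Σ p(x) log(p(x)/q(x))

Computing term by term:
  x=0: 2/5 × log_e[(2/5)/(3/10)] = 2/5 × 0.2877 = 0.1151
  x=1: 1/5 × log_e[(1/5)/(1/2)] = 1/5 × -0.9163 = -0.1833
  x=2: 1/5 × log_e[(1/5)/(1/10)] = 1/5 × 0.6931 = 0.1386
  x=3: 1/5 × log_e[(1/5)/(1/10)] = 1/5 × 0.6931 = 0.1386

D_KL(P||Q) = 0.2091 nats

Note: KL divergence is always non-negative and equals 0 iff P = Q.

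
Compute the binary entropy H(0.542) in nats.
0.6896 nats

The binary entropy function is:
H(p) = -p log(p) - (1-p) log(1-p)

H(0.542) = -0.542 × log_e(0.542) - 0.458 × log_e(0.458)
H(0.542) = 0.6896 nats

Note: Binary entropy is maximized at p=0.5 (H=1 bit) and minimized at p=0 or p=1 (H=0).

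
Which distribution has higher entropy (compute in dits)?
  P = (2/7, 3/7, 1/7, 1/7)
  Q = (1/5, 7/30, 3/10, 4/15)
Q

Computing entropies in dits:
H(P) = 0.5546
H(Q) = 0.5972

Distribution Q has higher entropy.

Intuition: The distribution closer to uniform (more spread out) has higher entropy.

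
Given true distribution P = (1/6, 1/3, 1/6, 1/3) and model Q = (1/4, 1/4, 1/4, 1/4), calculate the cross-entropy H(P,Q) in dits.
0.6021 dits

Cross-entropy: H(P,Q) = -Σ p(x) log q(x)

Alternatively: H(P,Q) = H(P) + D_KL(P||Q)
H(P) = 0.5775 dits
D_KL(P||Q) = 0.0246 dits

H(P,Q) = 0.5775 + 0.0246 = 0.6021 dits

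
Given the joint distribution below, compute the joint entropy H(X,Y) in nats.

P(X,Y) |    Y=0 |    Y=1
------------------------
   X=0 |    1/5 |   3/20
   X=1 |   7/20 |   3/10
1.3351 nats

Joint entropy is H(X,Y) = -Σ_{x,y} p(x,y) log p(x,y).

Summing over all non-zero entries:
H(X,Y) = -[1/5·log_e(1/5) + 3/20·log_e(3/20) + 7/20·log_e(7/20) + 3/10·log_e(3/10)]
H(X,Y) = 1.3351 nats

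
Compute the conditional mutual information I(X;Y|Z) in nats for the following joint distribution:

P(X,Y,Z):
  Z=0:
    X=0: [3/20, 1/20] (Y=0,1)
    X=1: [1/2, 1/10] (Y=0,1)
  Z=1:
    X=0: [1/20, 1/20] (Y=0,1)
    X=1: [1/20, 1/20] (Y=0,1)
0.0033 nats

Conditional mutual information: I(X;Y|Z) = H(X|Z) + H(Y|Z) - H(X,Y|Z)

H(Z) = 0.5004
H(X,Z) = 1.0889 → H(X|Z) = 0.5885
H(Y,Z) = 1.0251 → H(Y|Z) = 0.5247
H(X,Y,Z) = 1.6103 → H(X,Y|Z) = 1.1099

I(X;Y|Z) = 0.5885 + 0.5247 - 1.1099 = 0.0033 nats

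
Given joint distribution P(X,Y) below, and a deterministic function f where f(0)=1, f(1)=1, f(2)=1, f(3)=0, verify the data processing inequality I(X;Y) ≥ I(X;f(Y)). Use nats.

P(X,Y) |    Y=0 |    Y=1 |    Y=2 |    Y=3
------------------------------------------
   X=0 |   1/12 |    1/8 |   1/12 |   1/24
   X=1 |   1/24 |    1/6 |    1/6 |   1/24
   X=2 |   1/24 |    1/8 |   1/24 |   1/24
I(X;Y) = 0.0345, I(X;f(Y)) = 0.0031, inequality holds: 0.0345 ≥ 0.0031

Data Processing Inequality: For any Markov chain X → Y → Z, we have I(X;Y) ≥ I(X;Z).

Here Z = f(Y) is a deterministic function of Y, forming X → Y → Z.

Original I(X;Y) = 0.0345 nats

After applying f:
P(X,Z) where Z=f(Y):
- P(X,Z=0) = P(X,Y=3)
- P(X,Z=1) = P(X,Y=0) + P(X,Y=1) + P(X,Y=2)

I(X;Z) = I(X;f(Y)) = 0.0031 nats

Verification: 0.0345 ≥ 0.0031 ✓

Information cannot be created by processing; the function f can only lose information about X.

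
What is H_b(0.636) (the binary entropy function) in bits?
0.9460 bits

The binary entropy function is:
H(p) = -p log(p) - (1-p) log(1-p)

H(0.636) = -0.636 × log_2(0.636) - 0.364 × log_2(0.364)
H(0.636) = 0.9460 bits

Note: Binary entropy is maximized at p=0.5 (H=1 bit) and minimized at p=0 or p=1 (H=0).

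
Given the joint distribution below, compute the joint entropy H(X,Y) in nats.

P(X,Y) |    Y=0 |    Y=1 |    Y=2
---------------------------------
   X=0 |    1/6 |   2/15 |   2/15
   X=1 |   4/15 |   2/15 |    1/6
1.7557 nats

Joint entropy is H(X,Y) = -Σ_{x,y} p(x,y) log p(x,y).

Summing over all non-zero entries:
H(X,Y) = -[1/6·log_e(1/6) + 2/15·log_e(2/15) + 2/15·log_e(2/15) + 4/15·log_e(4/15) + 2/15·log_e(2/15) + 1/6·log_e(1/6)]
H(X,Y) = 1.7557 nats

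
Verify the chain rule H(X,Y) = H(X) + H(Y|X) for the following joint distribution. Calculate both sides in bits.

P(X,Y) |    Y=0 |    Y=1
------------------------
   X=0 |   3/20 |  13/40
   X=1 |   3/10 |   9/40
H(X,Y) = 1.9428, H(X) = 0.9982, H(Y|X) = 0.9446 (all in bits)

Chain rule: H(X,Y) = H(X) + H(Y|X)

Left side — joint entropy directly:
H(X,Y) = -Σ p(x,y) log p(x,y) = 1.9428 bits

Right side — compute H(Y|X) from the conditional distributions:
P(X) = (19/40, 21/40), so H(X) = 0.9982 bits
H(Y|X) = Σ_x P(X=x) · H(Y|X=x):
  P(Y|X=0) = (6/19, 13/19), H(Y|X=0) = 0.8997, weight P(X=0) = 19/40
  P(Y|X=1) = (4/7, 3/7), H(Y|X=1) = 0.9852, weight P(X=1) = 21/40
H(Y|X) = 0.9446 bits

H(X) + H(Y|X) = 0.9982 + 0.9446 = 1.9428 bits

Both sides equal 1.9428 bits. ✓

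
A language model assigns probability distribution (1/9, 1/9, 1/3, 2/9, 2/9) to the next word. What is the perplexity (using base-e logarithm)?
4.5858

Perplexity is e^H (or exp(H) for natural log).

First, H = -Σ p log p = 1.5230 nats
Perplexity = e^1.5230 = 4.5858

Interpretation: The model's uncertainty is equivalent to choosing uniformly among 4.6 options.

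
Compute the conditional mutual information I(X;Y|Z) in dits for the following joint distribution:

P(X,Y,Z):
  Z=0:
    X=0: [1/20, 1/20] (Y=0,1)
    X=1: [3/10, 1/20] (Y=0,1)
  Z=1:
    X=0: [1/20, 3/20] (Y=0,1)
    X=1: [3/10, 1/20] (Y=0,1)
0.0565 dits

Conditional mutual information: I(X;Y|Z) = H(X|Z) + H(Y|Z) - H(X,Y|Z)

H(Z) = 0.2989
H(X,Z) = 0.5589 → H(X|Z) = 0.2601
H(Y,Z) = 0.5589 → H(Y|Z) = 0.2601
H(X,Y,Z) = 0.7626 → H(X,Y|Z) = 0.4637

I(X;Y|Z) = 0.2601 + 0.2601 - 0.4637 = 0.0565 dits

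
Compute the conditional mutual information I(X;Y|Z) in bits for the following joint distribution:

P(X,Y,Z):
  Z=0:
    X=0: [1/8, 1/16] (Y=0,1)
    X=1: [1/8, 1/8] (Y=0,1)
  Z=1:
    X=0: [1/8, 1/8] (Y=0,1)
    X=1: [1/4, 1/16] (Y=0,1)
0.0498 bits

Conditional mutual information: I(X;Y|Z) = H(X|Z) + H(Y|Z) - H(X,Y|Z)

H(Z) = 0.9887
H(X,Z) = 1.9772 → H(X|Z) = 0.9885
H(Y,Z) = 1.9363 → H(Y|Z) = 0.9476
H(X,Y,Z) = 2.8750 → H(X,Y|Z) = 1.8863

I(X;Y|Z) = 0.9885 + 0.9476 - 1.8863 = 0.0498 bits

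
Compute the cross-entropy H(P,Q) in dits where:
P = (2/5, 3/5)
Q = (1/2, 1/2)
0.3010 dits

Cross-entropy: H(P,Q) = -Σ p(x) log q(x)

Alternatively: H(P,Q) = H(P) + D_KL(P||Q)
H(P) = 0.2923 dits
D_KL(P||Q) = 0.0087 dits

H(P,Q) = 0.2923 + 0.0087 = 0.3010 dits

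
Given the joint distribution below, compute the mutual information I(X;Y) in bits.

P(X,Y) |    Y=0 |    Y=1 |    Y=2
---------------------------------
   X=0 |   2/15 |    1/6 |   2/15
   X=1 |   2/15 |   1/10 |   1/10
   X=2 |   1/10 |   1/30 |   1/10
0.0352 bits

Mutual information: I(X;Y) = H(X) + H(Y) - H(X,Y)

Marginals:
P(X) = (13/30, 1/3, 7/30), H(X) = 1.5410 bits
P(Y) = (11/30, 3/10, 1/3), H(Y) = 1.5801 bits

Joint entropy: H(X,Y) = 3.0859 bits

I(X;Y) = 1.5410 + 1.5801 - 3.0859 = 0.0352 bits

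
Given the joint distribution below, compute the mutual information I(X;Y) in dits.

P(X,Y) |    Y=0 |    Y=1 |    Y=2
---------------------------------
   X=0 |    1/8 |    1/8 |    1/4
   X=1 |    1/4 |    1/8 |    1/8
0.0184 dits

Mutual information: I(X;Y) = H(X) + H(Y) - H(X,Y)

Marginals:
P(X) = (1/2, 1/2), H(X) = 0.3010 dits
P(Y) = (3/8, 1/4, 3/8), H(Y) = 0.4700 dits

Joint entropy: H(X,Y) = 0.7526 dits

I(X;Y) = 0.3010 + 0.4700 - 0.7526 = 0.0184 dits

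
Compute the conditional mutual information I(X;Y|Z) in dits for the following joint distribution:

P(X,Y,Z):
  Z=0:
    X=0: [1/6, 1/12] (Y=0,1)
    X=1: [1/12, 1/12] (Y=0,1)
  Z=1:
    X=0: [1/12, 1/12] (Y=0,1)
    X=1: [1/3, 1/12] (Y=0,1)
0.0133 dits

Conditional mutual information: I(X;Y|Z) = H(X|Z) + H(Y|Z) - H(X,Y|Z)

H(Z) = 0.2950
H(X,Z) = 0.5683 → H(X|Z) = 0.2734
H(Y,Z) = 0.5683 → H(Y|Z) = 0.2734
H(X,Y,Z) = 0.8283 → H(X,Y|Z) = 0.5334

I(X;Y|Z) = 0.2734 + 0.2734 - 0.5334 = 0.0133 dits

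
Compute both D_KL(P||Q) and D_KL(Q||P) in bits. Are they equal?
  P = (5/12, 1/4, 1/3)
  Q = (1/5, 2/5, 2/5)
D_KL(P||Q) = 0.1840, D_KL(Q||P) = 0.1647

KL divergence is not symmetric: D_KL(P||Q) ≠ D_KL(Q||P) in general.

D_KL(P||Q) = 0.1840 bits
D_KL(Q||P) = 0.1647 bits

No, they are not equal!

This asymmetry is why KL divergence is not a true distance metric.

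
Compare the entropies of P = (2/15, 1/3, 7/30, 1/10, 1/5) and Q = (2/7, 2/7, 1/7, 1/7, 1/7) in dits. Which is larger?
Q

Computing entropies in dits:
H(P) = 0.6630
H(Q) = 0.6731

Distribution Q has higher entropy.

Intuition: The distribution closer to uniform (more spread out) has higher entropy.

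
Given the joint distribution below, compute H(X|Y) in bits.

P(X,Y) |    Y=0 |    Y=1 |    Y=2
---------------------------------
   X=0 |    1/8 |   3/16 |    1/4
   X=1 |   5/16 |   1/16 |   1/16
0.8060 bits

Using the chain rule: H(X|Y) = H(X,Y) - H(Y)

First, compute H(X,Y) = 2.3522 bits

Marginal P(Y) = (7/16, 1/4, 5/16)
H(Y) = 1.5462 bits

H(X|Y) = H(X,Y) - H(Y) = 2.3522 - 1.5462 = 0.8060 bits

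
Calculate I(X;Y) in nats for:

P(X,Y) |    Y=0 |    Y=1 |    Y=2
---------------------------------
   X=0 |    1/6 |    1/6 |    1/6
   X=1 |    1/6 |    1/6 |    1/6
0.0000 nats

Mutual information: I(X;Y) = H(X) + H(Y) - H(X,Y)

Marginals:
P(X) = (1/2, 1/2), H(X) = 0.6931 nats
P(Y) = (1/3, 1/3, 1/3), H(Y) = 1.0986 nats

Joint entropy: H(X,Y) = 1.7918 nats

I(X;Y) = 0.6931 + 1.0986 - 1.7918 = 0.0000 nats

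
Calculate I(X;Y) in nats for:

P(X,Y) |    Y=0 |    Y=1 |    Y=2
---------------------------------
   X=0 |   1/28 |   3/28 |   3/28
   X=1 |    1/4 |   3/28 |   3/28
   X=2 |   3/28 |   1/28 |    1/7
0.0829 nats

Mutual information: I(X;Y) = H(X) + H(Y) - H(X,Y)

Marginals:
P(X) = (1/4, 13/28, 2/7), H(X) = 1.0607 nats
P(Y) = (11/28, 1/4, 5/14), H(Y) = 1.0813 nats

Joint entropy: H(X,Y) = 2.0591 nats

I(X;Y) = 1.0607 + 1.0813 - 2.0591 = 0.0829 nats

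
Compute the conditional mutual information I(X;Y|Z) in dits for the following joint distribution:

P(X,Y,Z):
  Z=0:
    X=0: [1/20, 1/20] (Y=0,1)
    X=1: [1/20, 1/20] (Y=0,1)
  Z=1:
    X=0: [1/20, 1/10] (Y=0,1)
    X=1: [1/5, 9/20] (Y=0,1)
0.0001 dits

Conditional mutual information: I(X;Y|Z) = H(X|Z) + H(Y|Z) - H(X,Y|Z)

H(Z) = 0.2173
H(X,Z) = 0.4452 → H(X|Z) = 0.2279
H(Y,Z) = 0.4933 → H(Y|Z) = 0.2760
H(X,Y,Z) = 0.7211 → H(X,Y|Z) = 0.5038

I(X;Y|Z) = 0.2279 + 0.2760 - 0.5038 = 0.0001 dits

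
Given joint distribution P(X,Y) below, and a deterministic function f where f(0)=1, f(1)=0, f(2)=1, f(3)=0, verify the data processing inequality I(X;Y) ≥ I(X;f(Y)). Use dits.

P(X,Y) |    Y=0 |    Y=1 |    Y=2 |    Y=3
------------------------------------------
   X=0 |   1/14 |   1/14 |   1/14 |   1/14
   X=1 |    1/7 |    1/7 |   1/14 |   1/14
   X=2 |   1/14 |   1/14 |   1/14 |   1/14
I(X;Y) = 0.0061, I(X;f(Y)) = 0.0000, inequality holds: 0.0061 ≥ 0.0000

Data Processing Inequality: For any Markov chain X → Y → Z, we have I(X;Y) ≥ I(X;Z).

Here Z = f(Y) is a deterministic function of Y, forming X → Y → Z.

Original I(X;Y) = 0.0061 dits

After applying f:
P(X,Z) where Z=f(Y):
- P(X,Z=0) = P(X,Y=1) + P(X,Y=3)
- P(X,Z=1) = P(X,Y=0) + P(X,Y=2)

I(X;Z) = I(X;f(Y)) = 0.0000 dits

Verification: 0.0061 ≥ 0.0000 ✓

Information cannot be created by processing; the function f can only lose information about X.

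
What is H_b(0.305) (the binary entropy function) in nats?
0.6150 nats

The binary entropy function is:
H(p) = -p log(p) - (1-p) log(1-p)

H(0.305) = -0.305 × log_e(0.305) - 0.695 × log_e(0.695)
H(0.305) = 0.6150 nats

Note: Binary entropy is maximized at p=0.5 (H=1 bit) and minimized at p=0 or p=1 (H=0).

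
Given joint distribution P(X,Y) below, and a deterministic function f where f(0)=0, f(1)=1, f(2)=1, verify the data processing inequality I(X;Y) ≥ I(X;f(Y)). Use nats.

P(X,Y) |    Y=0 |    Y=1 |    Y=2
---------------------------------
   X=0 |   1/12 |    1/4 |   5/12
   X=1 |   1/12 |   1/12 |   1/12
I(X;Y) = 0.0341, I(X;f(Y)) = 0.0298, inequality holds: 0.0341 ≥ 0.0298

Data Processing Inequality: For any Markov chain X → Y → Z, we have I(X;Y) ≥ I(X;Z).

Here Z = f(Y) is a deterministic function of Y, forming X → Y → Z.

Original I(X;Y) = 0.0341 nats

After applying f:
P(X,Z) where Z=f(Y):
- P(X,Z=0) = P(X,Y=0)
- P(X,Z=1) = P(X,Y=1) + P(X,Y=2)

I(X;Z) = I(X;f(Y)) = 0.0298 nats

Verification: 0.0341 ≥ 0.0298 ✓

Information cannot be created by processing; the function f can only lose information about X.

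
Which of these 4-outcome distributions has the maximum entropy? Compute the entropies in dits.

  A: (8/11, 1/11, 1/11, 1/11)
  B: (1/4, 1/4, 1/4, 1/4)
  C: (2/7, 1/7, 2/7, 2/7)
B

For a discrete distribution over n outcomes, entropy is maximized by the uniform distribution.

Computing entropies:
H(A) = 0.3846 dits
H(B) = 0.6021 dits
H(C) = 0.5871 dits

The uniform distribution (where all probabilities equal 1/4) achieves the maximum entropy of log_10(4) = 0.6021 dits.

Distribution B has the highest entropy.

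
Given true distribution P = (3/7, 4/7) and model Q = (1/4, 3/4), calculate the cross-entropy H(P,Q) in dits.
0.3294 dits

Cross-entropy: H(P,Q) = -Σ p(x) log q(x)

Alternatively: H(P,Q) = H(P) + D_KL(P||Q)
H(P) = 0.2966 dits
D_KL(P||Q) = 0.0328 dits

H(P,Q) = 0.2966 + 0.0328 = 0.3294 dits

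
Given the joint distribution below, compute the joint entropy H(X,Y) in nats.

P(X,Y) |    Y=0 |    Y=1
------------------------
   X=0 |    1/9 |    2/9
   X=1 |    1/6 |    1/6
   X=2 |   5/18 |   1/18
1.6920 nats

Joint entropy is H(X,Y) = -Σ_{x,y} p(x,y) log p(x,y).

Summing over all non-zero entries:
H(X,Y) = -[1/9·log_e(1/9) + 2/9·log_e(2/9) + 1/6·log_e(1/6) + 1/6·log_e(1/6) + 5/18·log_e(5/18) + 1/18·log_e(1/18)]
H(X,Y) = 1.6920 nats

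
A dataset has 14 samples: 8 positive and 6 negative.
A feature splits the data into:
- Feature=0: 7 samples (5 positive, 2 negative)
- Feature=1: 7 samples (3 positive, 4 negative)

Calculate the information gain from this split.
0.0611 bits

Information Gain = H(Y) - H(Y|Feature)

Before split:
P(positive) = 8/14 = 0.5714
H(Y) = 0.9852 bits

After split:
Feature=0: H = 0.8631 bits (weight = 7/14)
Feature=1: H = 0.9852 bits (weight = 7/14)
H(Y|Feature) = (7/14)×0.8631 + (7/14)×0.9852 = 0.9242 bits

Information Gain = 0.9852 - 0.9242 = 0.0611 bits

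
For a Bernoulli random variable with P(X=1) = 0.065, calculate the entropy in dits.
0.1045 dits

The binary entropy function is:
H(p) = -p log(p) - (1-p) log(1-p)

H(0.065) = -0.065 × log_10(0.065) - 0.935 × log_10(0.935)
H(0.065) = 0.1045 dits

Note: Binary entropy is maximized at p=0.5 (H=1 bit) and minimized at p=0 or p=1 (H=0).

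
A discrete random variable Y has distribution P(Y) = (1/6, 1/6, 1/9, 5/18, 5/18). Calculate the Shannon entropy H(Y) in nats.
1.5530 nats

Shannon entropy is H(X) = -Σ p(x) log p(x).

For P = (1/6, 1/6, 1/9, 5/18, 5/18):
H = -1/6 × log_e(1/6) -1/6 × log_e(1/6) -1/9 × log_e(1/9) -5/18 × log_e(5/18) -5/18 × log_e(5/18)
H = 1.5530 nats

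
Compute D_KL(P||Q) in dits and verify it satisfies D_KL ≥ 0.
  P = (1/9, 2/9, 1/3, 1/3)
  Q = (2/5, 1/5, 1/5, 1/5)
0.0963 dits

KL divergence satisfies the Gibbs inequality: D_KL(P||Q) ≥ 0 for all distributions P, Q.

D_KL(P||Q) = Σ p(x) log(p(x)/q(x))
Term by term:
  x=0: 1/9 × log_10[(1/9)/(2/5)] = -0.0618
  x=1: 2/9 × log_10[(2/9)/(1/5)] = 0.0102
  x=2: 1/3 × log_10[(1/3)/(1/5)] = 0.0739
  x=3: 1/3 × log_10[(1/3)/(1/5)] = 0.0739
D_KL(P||Q) = 0.0963 dits

D_KL(P||Q) = 0.0963 ≥ 0 ✓

This non-negativity is a fundamental property: relative entropy cannot be negative because it measures how different Q is from P.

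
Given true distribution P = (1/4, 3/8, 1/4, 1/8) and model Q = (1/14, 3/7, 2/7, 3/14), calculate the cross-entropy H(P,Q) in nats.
1.4832 nats

Cross-entropy: H(P,Q) = -Σ p(x) log q(x)

Alternatively: H(P,Q) = H(P) + D_KL(P||Q)
H(P) = 1.3209 nats
D_KL(P||Q) = 0.1624 nats

H(P,Q) = 1.3209 + 0.1624 = 1.4832 nats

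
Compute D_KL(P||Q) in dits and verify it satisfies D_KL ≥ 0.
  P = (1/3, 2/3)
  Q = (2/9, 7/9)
0.0141 dits

KL divergence satisfies the Gibbs inequality: D_KL(P||Q) ≥ 0 for all distributions P, Q.

D_KL(P||Q) = Σ p(x) log(p(x)/q(x))
Term by term:
  x=0: 1/3 × log_10[(1/3)/(2/9)] = 0.0587
  x=1: 2/3 × log_10[(2/3)/(7/9)] = -0.0446
D_KL(P||Q) = 0.0141 dits

D_KL(P||Q) = 0.0141 ≥ 0 ✓

This non-negativity is a fundamental property: relative entropy cannot be negative because it measures how different Q is from P.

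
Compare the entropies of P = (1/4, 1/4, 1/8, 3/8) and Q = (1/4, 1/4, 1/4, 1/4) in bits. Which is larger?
Q

Computing entropies in bits:
H(P) = 1.9056
H(Q) = 2.0000

Distribution Q has higher entropy.

Intuition: The distribution closer to uniform (more spread out) has higher entropy.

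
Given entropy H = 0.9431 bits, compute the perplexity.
1.9227

Perplexity is 2^H (or exp(H) for natural log).

H = 0.9431 bits
Perplexity = 2^0.9431 = 1.9227

Interpretation: The model's uncertainty is equivalent to choosing uniformly among 1.9 options.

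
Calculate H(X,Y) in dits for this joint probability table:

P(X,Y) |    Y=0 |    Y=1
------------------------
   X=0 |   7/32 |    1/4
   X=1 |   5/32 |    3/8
0.5806 dits

Joint entropy is H(X,Y) = -Σ_{x,y} p(x,y) log p(x,y).

Summing over all non-zero entries:
H(X,Y) = -[7/32·log_10(7/32) + 1/4·log_10(1/4) + 5/32·log_10(5/32) + 3/8·log_10(3/8)]
H(X,Y) = 0.5806 dits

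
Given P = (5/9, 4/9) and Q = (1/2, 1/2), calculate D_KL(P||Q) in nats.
0.0062 nats

KL divergence: D_KL(P||Q) = Σ p(x) log(p(x)/q(x))

Computing term by term:
  x=0: 5/9 × log_e[(5/9)/(1/2)] = 5/9 × 0.1054 = 0.0585
  x=1: 4/9 × log_e[(4/9)/(1/2)] = 4/9 × -0.1178 = -0.0523

D_KL(P||Q) = 0.0062 nats

Note: KL divergence is always non-negative and equals 0 iff P = Q.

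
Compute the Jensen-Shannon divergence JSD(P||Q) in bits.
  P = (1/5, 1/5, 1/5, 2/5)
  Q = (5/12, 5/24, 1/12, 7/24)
0.0521 bits

Jensen-Shannon divergence is:
JSD(P||Q) = 0.5 × D_KL(P||M) + 0.5 × D_KL(Q||M)
where M = 0.5 × (P + Q) is the mixture distribution.

M = 0.5 × (1/5, 1/5, 1/5, 2/5) + 0.5 × (5/12, 5/24, 1/12, 7/24) = (0.308333, 0.204167, 0.141667, 0.345833)

D_KL(P||M) = 0.0526 bits
D_KL(Q||M) = 0.0516 bits

JSD(P||Q) = 0.5 × 0.0526 + 0.5 × 0.0516 = 0.0521 bits

Unlike KL divergence, JSD is symmetric and bounded: 0 ≤ JSD ≤ log(2).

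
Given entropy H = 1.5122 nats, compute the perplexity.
4.5367

Perplexity is e^H (or exp(H) for natural log).

H = 1.5122 nats
Perplexity = e^1.5122 = 4.5367

Interpretation: The model's uncertainty is equivalent to choosing uniformly among 4.5 options.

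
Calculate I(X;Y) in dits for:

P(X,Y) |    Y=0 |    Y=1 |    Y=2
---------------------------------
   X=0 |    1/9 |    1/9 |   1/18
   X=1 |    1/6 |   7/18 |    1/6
0.0061 dits

Mutual information: I(X;Y) = H(X) + H(Y) - H(X,Y)

Marginals:
P(X) = (5/18, 13/18), H(X) = 0.2566 dits
P(Y) = (5/18, 1/2, 2/9), H(Y) = 0.4502 dits

Joint entropy: H(X,Y) = 0.7007 dits

I(X;Y) = 0.2566 + 0.4502 - 0.7007 = 0.0061 dits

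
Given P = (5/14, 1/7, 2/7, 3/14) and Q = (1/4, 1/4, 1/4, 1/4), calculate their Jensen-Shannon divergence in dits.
0.0058 dits

Jensen-Shannon divergence is:
JSD(P||Q) = 0.5 × D_KL(P||M) + 0.5 × D_KL(Q||M)
where M = 0.5 × (P + Q) is the mixture distribution.

M = 0.5 × (5/14, 1/7, 2/7, 3/14) + 0.5 × (1/4, 1/4, 1/4, 1/4) = (0.303571, 0.196429, 0.267857, 0.232143)

D_KL(P||M) = 0.0060 dits
D_KL(Q||M) = 0.0057 dits

JSD(P||Q) = 0.5 × 0.0060 + 0.5 × 0.0057 = 0.0058 dits

Unlike KL divergence, JSD is symmetric and bounded: 0 ≤ JSD ≤ log(2).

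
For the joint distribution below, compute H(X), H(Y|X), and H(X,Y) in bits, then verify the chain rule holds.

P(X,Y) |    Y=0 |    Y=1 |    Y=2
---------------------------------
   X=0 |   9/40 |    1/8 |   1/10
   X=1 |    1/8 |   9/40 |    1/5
H(X,Y) = 2.5150, H(X) = 0.9928, H(Y|X) = 1.5222 (all in bits)

Chain rule: H(X,Y) = H(X) + H(Y|X)

Left side — joint entropy directly:
H(X,Y) = -Σ p(x,y) log p(x,y) = 2.5150 bits

Right side — compute H(Y|X) from the conditional distributions:
P(X) = (9/20, 11/20), so H(X) = 0.9928 bits
H(Y|X) = Σ_x P(X=x) · H(Y|X=x):
  P(Y|X=0) = (1/2, 5/18, 2/9), H(Y|X=0) = 1.4955, weight P(X=0) = 9/20
  P(Y|X=1) = (5/22, 9/22, 4/11), H(Y|X=1) = 1.5440, weight P(X=1) = 11/20
H(Y|X) = 1.5222 bits

H(X) + H(Y|X) = 0.9928 + 1.5222 = 2.5150 bits

Both sides equal 2.5150 bits. ✓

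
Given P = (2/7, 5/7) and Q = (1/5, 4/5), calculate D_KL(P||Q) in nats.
0.0210 nats

KL divergence: D_KL(P||Q) = Σ p(x) log(p(x)/q(x))

Computing term by term:
  x=0: 2/7 × log_e[(2/7)/(1/5)] = 2/7 × 0.3567 = 0.1019
  x=1: 5/7 × log_e[(5/7)/(4/5)] = 5/7 × -0.1133 = -0.0809

D_KL(P||Q) = 0.0210 nats

Note: KL divergence is always non-negative and equals 0 iff P = Q.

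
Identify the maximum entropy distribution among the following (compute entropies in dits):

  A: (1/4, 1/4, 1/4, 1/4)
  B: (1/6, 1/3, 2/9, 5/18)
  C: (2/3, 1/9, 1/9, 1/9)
A

For a discrete distribution over n outcomes, entropy is maximized by the uniform distribution.

Computing entropies:
H(A) = 0.6021 dits
H(B) = 0.5884 dits
H(C) = 0.4355 dits

The uniform distribution (where all probabilities equal 1/4) achieves the maximum entropy of log_10(4) = 0.6021 dits.

Distribution A has the highest entropy.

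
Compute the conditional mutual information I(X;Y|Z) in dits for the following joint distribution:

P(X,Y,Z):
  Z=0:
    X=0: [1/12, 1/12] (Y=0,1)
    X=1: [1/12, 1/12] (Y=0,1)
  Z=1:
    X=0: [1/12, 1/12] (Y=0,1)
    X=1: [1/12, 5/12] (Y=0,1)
0.0148 dits

Conditional mutual information: I(X;Y|Z) = H(X|Z) + H(Y|Z) - H(X,Y|Z)

H(Z) = 0.2764
H(X,Z) = 0.5396 → H(X|Z) = 0.2632
H(Y,Z) = 0.5396 → H(Y|Z) = 0.2632
H(X,Y,Z) = 0.7879 → H(X,Y|Z) = 0.5115

I(X;Y|Z) = 0.2632 + 0.2632 - 0.5115 = 0.0148 dits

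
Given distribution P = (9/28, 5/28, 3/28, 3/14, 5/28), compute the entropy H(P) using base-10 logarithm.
0.6729 dits

Shannon entropy is H(X) = -Σ p(x) log p(x).

For P = (9/28, 5/28, 3/28, 3/14, 5/28):
H = -9/28 × log_10(9/28) -5/28 × log_10(5/28) -3/28 × log_10(3/28) -3/14 × log_10(3/14) -5/28 × log_10(5/28)
H = 0.6729 dits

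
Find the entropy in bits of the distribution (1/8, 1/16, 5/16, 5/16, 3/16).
2.1266 bits

Shannon entropy is H(X) = -Σ p(x) log p(x).

For P = (1/8, 1/16, 5/16, 5/16, 3/16):
H = -1/8 × log_2(1/8) -1/16 × log_2(1/16) -5/16 × log_2(5/16) -5/16 × log_2(5/16) -3/16 × log_2(3/16)
H = 2.1266 bits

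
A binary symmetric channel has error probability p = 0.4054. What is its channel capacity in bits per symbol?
0.0260 bits

For a binary symmetric channel (BSC) with error probability p:
Capacity C = 1 - H(p) bits per symbol

where H(p) = -p log₂(p) - (1-p) log₂(1-p) is the binary entropy function.

H(0.4054) = 0.9740 bits
C = 1 - 0.9740 = 0.0260 bits per symbol

This means we can reliably transmit up to 0.0260 bits of information per channel use.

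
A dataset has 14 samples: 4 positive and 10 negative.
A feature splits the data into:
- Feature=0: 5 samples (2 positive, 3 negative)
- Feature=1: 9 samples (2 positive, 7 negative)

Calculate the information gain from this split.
0.0251 bits

Information Gain = H(Y) - H(Y|Feature)

Before split:
P(positive) = 4/14 = 0.2857
H(Y) = 0.8631 bits

After split:
Feature=0: H = 0.9710 bits (weight = 5/14)
Feature=1: H = 0.7642 bits (weight = 9/14)
H(Y|Feature) = (5/14)×0.9710 + (9/14)×0.7642 = 0.8380 bits

Information Gain = 0.8631 - 0.8380 = 0.0251 bits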